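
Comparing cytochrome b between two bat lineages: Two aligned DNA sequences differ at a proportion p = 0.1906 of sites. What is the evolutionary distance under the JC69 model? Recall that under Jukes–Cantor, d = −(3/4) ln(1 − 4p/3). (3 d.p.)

d = −(3/4) ln(1 − 4p/3) = −0.75 ln(1 − 0.254133) = −0.75 ln(0.745867)
  = −0.75 × (-0.293208) = 0.219906 substitutions/site.

0.220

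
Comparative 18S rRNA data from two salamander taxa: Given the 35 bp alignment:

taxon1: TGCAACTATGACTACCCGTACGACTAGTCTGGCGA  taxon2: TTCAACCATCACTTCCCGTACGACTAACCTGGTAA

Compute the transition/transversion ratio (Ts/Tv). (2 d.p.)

Transitions are A↔G and C↔T; transversions are all other mismatches.
Transitions: 5. Transversions: 3.
R = 5/3 = 1.666666… ≈ 1.67 (to 2 d.p.).

1.67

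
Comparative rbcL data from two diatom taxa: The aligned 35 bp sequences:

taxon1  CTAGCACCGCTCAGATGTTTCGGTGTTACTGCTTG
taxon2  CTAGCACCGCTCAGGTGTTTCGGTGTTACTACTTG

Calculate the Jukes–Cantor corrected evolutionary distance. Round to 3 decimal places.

0.059

The sequences differ at 2 of 35 sites (15, 31), so p = 2/35 ≈ 0.057143.
d = −(3/4) ln(1 − 4p/3) = −0.75 ln(1 − 0.076191) = −0.75 ln(0.923809)
  = −0.75 × (-0.079250) = 0.059438 substitutions/site.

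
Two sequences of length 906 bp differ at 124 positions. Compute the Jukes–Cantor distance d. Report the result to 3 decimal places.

p = 124/906 ≈ 0.136865.
d = −(3/4) ln(1 − 4p/3) = −0.75 ln(1 − 0.182487) = −0.75 ln(0.817513)
  = −0.75 × (-0.201488) = 0.151116 substitutions/site.

0.151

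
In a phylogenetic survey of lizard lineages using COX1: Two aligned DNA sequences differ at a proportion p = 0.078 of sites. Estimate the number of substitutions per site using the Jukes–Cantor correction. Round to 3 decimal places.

d = −(3/4) ln(1 − 4p/3) = −0.75 ln(1 − 0.104) = −0.75 ln(0.896)
  = −0.75 × (-0.109815) = 0.082361 substitutions/site.

0.082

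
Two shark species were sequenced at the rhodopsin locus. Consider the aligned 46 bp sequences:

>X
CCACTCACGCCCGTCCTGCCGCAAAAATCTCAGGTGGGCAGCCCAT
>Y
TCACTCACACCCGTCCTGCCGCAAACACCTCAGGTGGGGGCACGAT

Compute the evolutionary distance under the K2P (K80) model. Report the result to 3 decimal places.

0.227

Of 46 sites, 4 differences are transitions and 5 are transversions, so P = 4/46 ≈ 0.086957 and Q = 5/46 ≈ 0.108696.
Under the Kimura two-parameter model, d = −½ ln(1 − 2P − Q) − ¼ ln(1 − 2Q).
1 − 2P − Q = 0.71739, giving −½ ln(0.71739) = 0.166068.
1 − 2Q = 0.782608, giving −¼ ln(0.782608) = 0.061281.
d = 0.166068 + 0.061281 = 0.227349.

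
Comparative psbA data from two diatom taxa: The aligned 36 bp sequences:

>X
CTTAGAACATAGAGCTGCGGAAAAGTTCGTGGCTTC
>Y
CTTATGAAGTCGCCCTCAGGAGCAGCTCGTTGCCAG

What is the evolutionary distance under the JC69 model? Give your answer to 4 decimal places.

0.6735

The sequences differ at 16 of 36 sites, so p = 16/36 ≈ 0.444444.
d = −(3/4) ln(1 − 4p/3) = −0.75 ln(1 − 0.592592) = −0.75 ln(0.407408)
  = −0.75 × (-0.897940) = 0.673455 substitutions/site.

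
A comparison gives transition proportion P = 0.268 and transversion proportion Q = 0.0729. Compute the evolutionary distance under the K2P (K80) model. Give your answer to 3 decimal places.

Under the Kimura two-parameter model, d = −½ ln(1 − 2P − Q) − ¼ ln(1 − 2Q).
1 − 2P − Q = 0.3911, giving −½ ln(0.3911) = 0.469396.
1 − 2Q = 0.8542, giving −¼ ln(0.8542) = 0.039397.
d = 0.469396 + 0.039397 = 0.508793.

0.509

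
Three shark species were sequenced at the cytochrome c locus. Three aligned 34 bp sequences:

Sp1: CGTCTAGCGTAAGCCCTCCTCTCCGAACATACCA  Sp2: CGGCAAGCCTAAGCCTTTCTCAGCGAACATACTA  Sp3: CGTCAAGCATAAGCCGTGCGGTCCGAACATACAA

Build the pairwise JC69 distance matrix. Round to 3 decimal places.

Sp1–Sp2: 8/34 sites differ → p ≈ 0.235294, d = −0.75 ln(1 − 0.313725) = 0.282358 ≈ 0.282.
Sp1–Sp3: 7/34 sites differ → p ≈ 0.205882, d = −0.75 ln(1 − 0.274509) = 0.240680 ≈ 0.241.
Sp2–Sp3: 9/34 sites differ → p ≈ 0.264706, d = −0.75 ln(1 − 0.352941) = 0.326488 ≈ 0.326.

d(Sp1,Sp2) = 0.282, d(Sp1,Sp3) = 0.241, d(Sp2,Sp3) = 0.326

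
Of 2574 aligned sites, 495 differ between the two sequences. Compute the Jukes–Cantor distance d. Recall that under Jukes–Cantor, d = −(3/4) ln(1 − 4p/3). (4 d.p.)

p = 495/2574 ≈ 0.192308.
d = −(3/4) ln(1 − 4p/3) = −0.75 ln(1 − 0.256411) = −0.75 ln(0.743589)
  = −0.75 × (-0.296267) = 0.222200 substitutions/site.

0.2222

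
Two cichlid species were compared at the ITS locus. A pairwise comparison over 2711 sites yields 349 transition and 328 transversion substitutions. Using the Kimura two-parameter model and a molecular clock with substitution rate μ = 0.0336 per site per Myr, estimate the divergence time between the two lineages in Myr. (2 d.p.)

4.57

P = 349/2711 ≈ 0.128735 and Q = 328/2711 ≈ 0.120989.
Under the Kimura two-parameter model, d = −½ ln(1 − 2P − Q) − ¼ ln(1 − 2Q).
1 − 2P − Q = 0.621541, giving −½ ln(0.621541) = 0.237777.
1 − 2Q = 0.758022, giving −¼ ln(0.758022) = 0.069261.
d = 0.237777 + 0.069261 = 0.307038.
Under a molecular clock d = 2μt, so t = d/(2μ) = 0.307038 / (2 × 0.0336) = 4.57 Myr.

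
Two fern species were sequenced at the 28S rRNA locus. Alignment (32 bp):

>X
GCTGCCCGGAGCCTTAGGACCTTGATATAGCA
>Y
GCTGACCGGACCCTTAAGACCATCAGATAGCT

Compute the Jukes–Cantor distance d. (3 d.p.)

0.259

The sequences differ at 7 of 32 sites (5, 11, 17, 22, 24, 26, 32), so p = 7/32 = 0.21875.
d = −(3/4) ln(1 − 4p/3) = −0.75 ln(1 − 0.291667) = −0.75 ln(0.708333)
  = −0.75 × (-0.344841) = 0.258631 substitutions/site.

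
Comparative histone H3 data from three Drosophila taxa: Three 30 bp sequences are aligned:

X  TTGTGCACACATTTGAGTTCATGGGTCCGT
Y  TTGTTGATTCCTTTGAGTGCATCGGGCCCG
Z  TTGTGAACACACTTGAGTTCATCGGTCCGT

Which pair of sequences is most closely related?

X–Y: 10/30 differ, p = 0.333, d = 0.441.
X–Z: 3/30 differ, p = 0.100, d = 0.107.
Y–Z: 10/30 differ, p = 0.333, d = 0.441.
The smallest distance is between X and Z.

X and Z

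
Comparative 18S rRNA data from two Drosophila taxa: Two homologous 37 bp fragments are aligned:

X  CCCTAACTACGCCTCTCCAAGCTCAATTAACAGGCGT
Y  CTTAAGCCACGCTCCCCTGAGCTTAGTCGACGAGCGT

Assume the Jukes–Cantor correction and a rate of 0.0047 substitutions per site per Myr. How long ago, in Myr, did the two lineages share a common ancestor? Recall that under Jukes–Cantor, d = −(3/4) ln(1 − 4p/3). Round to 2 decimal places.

68.57

The sequences differ at 16 of 37 sites, so p = 16/37 ≈ 0.432432.
d = −(3/4) ln(1 − 4p/3) = −0.75 ln(1 − 0.576576) = −0.75 ln(0.423424)
  = −0.75 × (-0.859381) = 0.644536 substitutions/site.
Under a molecular clock d = 2μt, so t = d/(2μ) = 0.644536 / (2 × 0.0047) = 68.57 Myr.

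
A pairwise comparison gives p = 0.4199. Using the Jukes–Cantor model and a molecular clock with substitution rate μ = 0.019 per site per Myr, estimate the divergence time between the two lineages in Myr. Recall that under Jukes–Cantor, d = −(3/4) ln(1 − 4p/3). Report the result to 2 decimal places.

16.20

d = −(3/4) ln(1 − 4p/3) = −0.75 ln(1 − 0.559867) = −0.75 ln(0.440133)
  = −0.75 × (-0.820678) = 0.615509 substitutions/site.
Under a molecular clock d = 2μt, so t = d/(2μ) = 0.615509 / (2 × 0.019) = 16.20 Myr.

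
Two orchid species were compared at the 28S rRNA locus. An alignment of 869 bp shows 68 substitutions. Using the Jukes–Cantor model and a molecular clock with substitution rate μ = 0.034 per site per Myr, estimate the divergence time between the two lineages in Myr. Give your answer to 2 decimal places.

p = 68/869 ≈ 0.078251.
d = −(3/4) ln(1 − 4p/3) = −0.75 ln(1 − 0.104335) = −0.75 ln(0.895665)
  = −0.75 × (-0.110189) = 0.082642 substitutions/site.
Under a molecular clock d = 2μt, so t = d/(2μ) = 0.082642 / (2 × 0.034) = 1.22 Myr.

1.22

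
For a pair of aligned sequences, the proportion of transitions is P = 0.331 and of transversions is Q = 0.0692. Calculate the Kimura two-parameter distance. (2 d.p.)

Under the Kimura two-parameter model, d = −½ ln(1 − 2P − Q) − ¼ ln(1 − 2Q).
1 − 2P − Q = 0.2688, giving −½ ln(0.2688) = 0.656894.
1 − 2Q = 0.8616, giving −¼ ln(0.8616) = 0.037241.
d = 0.656894 + 0.037241 = 0.694135.

0.69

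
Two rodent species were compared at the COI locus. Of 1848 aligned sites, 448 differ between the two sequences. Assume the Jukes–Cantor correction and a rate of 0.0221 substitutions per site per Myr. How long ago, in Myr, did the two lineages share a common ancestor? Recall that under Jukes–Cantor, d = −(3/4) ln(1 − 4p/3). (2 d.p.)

p = 448/1848 ≈ 0.242424.
d = −(3/4) ln(1 − 4p/3) = −0.75 ln(1 − 0.323232) = −0.75 ln(0.676768)
  = −0.75 × (-0.390427) = 0.292820 substitutions/site.
Under a molecular clock d = 2μt, so t = d/(2μ) = 0.292820 / (2 × 0.0221) = 6.62 Myr.

6.62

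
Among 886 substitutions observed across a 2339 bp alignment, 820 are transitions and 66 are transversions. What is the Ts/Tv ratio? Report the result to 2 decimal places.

12.42

R = 820/66 = 12.424242… ≈ 12.42 (to 2 d.p.).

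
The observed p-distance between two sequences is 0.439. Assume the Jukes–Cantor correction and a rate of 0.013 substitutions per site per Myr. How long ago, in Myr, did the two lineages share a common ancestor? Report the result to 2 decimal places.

25.39

d = −(3/4) ln(1 − 4p/3) = −0.75 ln(1 − 0.585333) = −0.75 ln(0.414667)
  = −0.75 × (-0.880279) = 0.660209 substitutions/site.
Under a molecular clock d = 2μt, so t = d/(2μ) = 0.660209 / (2 × 0.013) = 25.39 Myr.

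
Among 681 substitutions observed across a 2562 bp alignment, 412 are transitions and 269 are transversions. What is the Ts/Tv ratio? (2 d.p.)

1.53

R = 412/269 = 1.531598… ≈ 1.53 (to 2 d.p.).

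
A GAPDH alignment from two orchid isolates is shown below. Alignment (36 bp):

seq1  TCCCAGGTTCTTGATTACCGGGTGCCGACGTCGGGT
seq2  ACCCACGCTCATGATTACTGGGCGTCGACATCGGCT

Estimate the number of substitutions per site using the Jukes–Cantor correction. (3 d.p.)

The sequences differ at 9 of 36 sites (1, 6, 8, 11, 19, 23, 25, 30, 35), so p = 9/36 = 0.25.
d = −(3/4) ln(1 − 4p/3) = −0.75 ln(1 − 0.333333) = −0.75 ln(0.666667)
  = −0.75 × (-0.405465) = 0.304099 substitutions/site.

0.304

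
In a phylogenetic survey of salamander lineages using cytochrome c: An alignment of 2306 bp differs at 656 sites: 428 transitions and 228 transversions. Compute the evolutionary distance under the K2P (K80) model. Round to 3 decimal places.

0.373

P = 428/2306 ≈ 0.185603 and Q = 228/2306 ≈ 0.098873.
Under the Kimura two-parameter model, d = −½ ln(1 − 2P − Q) − ¼ ln(1 − 2Q).
1 − 2P − Q = 0.529921, giving −½ ln(0.529921) = 0.317514.
1 − 2Q = 0.802254, giving −¼ ln(0.802254) = 0.055083.
d = 0.317514 + 0.055083 = 0.372597.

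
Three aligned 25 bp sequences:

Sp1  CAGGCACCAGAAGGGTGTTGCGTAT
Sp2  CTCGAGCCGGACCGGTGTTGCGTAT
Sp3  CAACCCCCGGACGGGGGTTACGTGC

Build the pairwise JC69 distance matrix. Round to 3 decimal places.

Sp1–Sp2: 7/25 sites differ → p = 0.28, d = −0.75 ln(1 − 0.373333) = 0.350505 ≈ 0.351.
Sp1–Sp3: 9/25 sites differ → p = 0.36, d = −0.75 ln(1 − 0.48) = 0.490445 ≈ 0.490.
Sp2–Sp3: 10/25 sites differ → p = 0.4, d = −0.75 ln(1 − 0.533333) = 0.571605 ≈ 0.572.

d(Sp1,Sp2) = 0.351, d(Sp1,Sp3) = 0.490, d(Sp2,Sp3) = 0.572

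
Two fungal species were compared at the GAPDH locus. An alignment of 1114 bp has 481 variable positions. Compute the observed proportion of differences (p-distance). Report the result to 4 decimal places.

0.4318

p = 481/1114 = 0.431777… ≈ 0.4318 (to 4 d.p.).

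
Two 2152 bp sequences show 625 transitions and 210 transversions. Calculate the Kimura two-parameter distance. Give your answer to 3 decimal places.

P = 625/2152 ≈ 0.290428 and Q = 210/2152 ≈ 0.097584.
Under the Kimura two-parameter model, d = −½ ln(1 − 2P − Q) − ¼ ln(1 − 2Q).
1 − 2P − Q = 0.32156, giving −½ ln(0.32156) = 0.567286.
1 − 2Q = 0.804832, giving −¼ ln(0.804832) = 0.054280.
d = 0.567286 + 0.054280 = 0.621566.

0.622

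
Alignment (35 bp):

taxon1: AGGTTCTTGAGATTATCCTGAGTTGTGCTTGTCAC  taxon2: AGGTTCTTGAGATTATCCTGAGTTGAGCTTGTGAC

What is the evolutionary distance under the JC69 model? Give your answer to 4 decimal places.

The sequences differ at 2 of 35 sites (26, 33), so p = 2/35 ≈ 0.057143.
d = −(3/4) ln(1 − 4p/3) = −0.75 ln(1 − 0.076191) = −0.75 ln(0.923809)
  = −0.75 × (-0.079250) = 0.059438 substitutions/site.

0.0594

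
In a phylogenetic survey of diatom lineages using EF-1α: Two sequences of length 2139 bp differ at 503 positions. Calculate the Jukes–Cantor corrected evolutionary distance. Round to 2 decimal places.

p = 503/2139 ≈ 0.235157.
d = −(3/4) ln(1 − 4p/3) = −0.75 ln(1 − 0.313543) = −0.75 ln(0.686457)
  = −0.75 × (-0.376212) = 0.282159 substitutions/site.

0.28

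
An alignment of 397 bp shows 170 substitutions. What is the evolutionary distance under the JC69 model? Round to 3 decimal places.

0.635

p = 170/397 ≈ 0.428212.
d = −(3/4) ln(1 − 4p/3) = −0.75 ln(1 − 0.570949) = −0.75 ln(0.429051)
  = −0.75 × (-0.846179) = 0.634634 substitutions/site.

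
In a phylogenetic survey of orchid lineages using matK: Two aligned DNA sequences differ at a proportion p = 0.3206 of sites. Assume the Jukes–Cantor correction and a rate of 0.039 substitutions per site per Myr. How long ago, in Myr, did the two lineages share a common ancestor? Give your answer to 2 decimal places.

5.36

d = −(3/4) ln(1 − 4p/3) = −0.75 ln(1 − 0.427467) = −0.75 ln(0.572533)
  = −0.75 × (-0.557685) = 0.418264 substitutions/site.
Under a molecular clock d = 2μt, so t = d/(2μ) = 0.418264 / (2 × 0.039) = 5.36 Myr.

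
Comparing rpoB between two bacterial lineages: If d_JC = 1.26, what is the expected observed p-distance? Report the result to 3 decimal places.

0.610

p = (3/4)(1 − e^(−4d/3)) = 0.75 × (1 − e^(-1.68)) = 0.75 × (1 − 0.186374) = 0.610220.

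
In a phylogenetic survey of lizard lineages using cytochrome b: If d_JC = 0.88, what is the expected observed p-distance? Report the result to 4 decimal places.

0.5180

p = (3/4)(1 − e^(−4d/3)) = 0.75 × (1 − e^(-1.173333)) = 0.75 × (1 − 0.309334) = 0.518000.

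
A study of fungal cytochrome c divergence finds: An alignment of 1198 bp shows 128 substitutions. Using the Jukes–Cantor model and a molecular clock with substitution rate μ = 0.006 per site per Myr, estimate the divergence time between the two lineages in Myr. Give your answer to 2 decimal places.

9.61

p = 128/1198 ≈ 0.106845.
d = −(3/4) ln(1 − 4p/3) = −0.75 ln(1 − 0.14246) = −0.75 ln(0.85754)
  = −0.75 × (-0.153687) = 0.115265 substitutions/site.
Under a molecular clock d = 2μt, so t = d/(2μ) = 0.115265 / (2 × 0.006) = 9.61 Myr.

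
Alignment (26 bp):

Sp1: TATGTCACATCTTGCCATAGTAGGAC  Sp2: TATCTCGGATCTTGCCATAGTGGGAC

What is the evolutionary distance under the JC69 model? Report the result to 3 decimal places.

0.172

The sequences differ at 4 of 26 sites (4, 7, 8, 22), so p = 4/26 ≈ 0.153846.
d = −(3/4) ln(1 − 4p/3) = −0.75 ln(1 − 0.205128) = −0.75 ln(0.794872)
  = −0.75 × (-0.229574) = 0.172181 substitutions/site.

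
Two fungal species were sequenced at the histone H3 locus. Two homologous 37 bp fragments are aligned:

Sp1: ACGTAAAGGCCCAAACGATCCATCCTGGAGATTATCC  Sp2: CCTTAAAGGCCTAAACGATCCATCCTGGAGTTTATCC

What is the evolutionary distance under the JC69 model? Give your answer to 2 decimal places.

The sequences differ at 4 of 37 sites (1, 3, 12, 31), so p = 4/37 ≈ 0.108108.
d = −(3/4) ln(1 − 4p/3) = −0.75 ln(1 − 0.144144) = −0.75 ln(0.855856)
  = −0.75 × (-0.155653) = 0.116740 substitutions/site.

0.12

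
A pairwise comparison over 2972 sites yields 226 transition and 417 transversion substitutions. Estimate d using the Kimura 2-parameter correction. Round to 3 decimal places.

P = 226/2972 ≈ 0.076043 and Q = 417/2972 ≈ 0.14031.
Under the Kimura two-parameter model, d = −½ ln(1 − 2P − Q) − ¼ ln(1 − 2Q).
1 − 2P − Q = 0.707604, giving −½ ln(0.707604) = 0.172935.
1 − 2Q = 0.71938, giving −¼ ln(0.71938) = 0.082341.
d = 0.172935 + 0.082341 = 0.255276.

0.255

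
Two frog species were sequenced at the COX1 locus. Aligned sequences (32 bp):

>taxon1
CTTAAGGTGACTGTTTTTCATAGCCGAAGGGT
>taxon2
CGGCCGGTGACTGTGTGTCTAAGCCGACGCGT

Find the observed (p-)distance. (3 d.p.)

0.313

The sequences differ at 10 of 32 positions (sites 2, 3, 4, 5, 15, 17, 20, 21, 28, 30).
p = 10/32 = 0.3125 ≈ 0.313 (to 3 d.p.).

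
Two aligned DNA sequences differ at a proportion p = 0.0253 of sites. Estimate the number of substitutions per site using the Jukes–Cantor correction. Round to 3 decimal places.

0.026

d = −(3/4) ln(1 − 4p/3) = −0.75 ln(1 − 0.033733) = −0.75 ln(0.966267)
  = −0.75 × (-0.034315) = 0.025736 substitutions/site.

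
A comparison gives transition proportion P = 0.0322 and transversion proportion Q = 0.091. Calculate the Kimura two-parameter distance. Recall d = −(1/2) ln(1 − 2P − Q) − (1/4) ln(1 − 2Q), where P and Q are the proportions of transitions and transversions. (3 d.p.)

0.135

Under the Kimura two-parameter model, d = −½ ln(1 − 2P − Q) − ¼ ln(1 − 2Q).
1 − 2P − Q = 0.8446, giving −½ ln(0.8446) = 0.084446.
1 − 2Q = 0.818, giving −¼ ln(0.818) = 0.050223.
d = 0.084446 + 0.050223 = 0.134669.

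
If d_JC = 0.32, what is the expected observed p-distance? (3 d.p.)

p = (3/4)(1 − e^(−4d/3)) = 0.75 × (1 − e^(-0.426667)) = 0.75 × (1 − 0.652681) = 0.260489.

0.260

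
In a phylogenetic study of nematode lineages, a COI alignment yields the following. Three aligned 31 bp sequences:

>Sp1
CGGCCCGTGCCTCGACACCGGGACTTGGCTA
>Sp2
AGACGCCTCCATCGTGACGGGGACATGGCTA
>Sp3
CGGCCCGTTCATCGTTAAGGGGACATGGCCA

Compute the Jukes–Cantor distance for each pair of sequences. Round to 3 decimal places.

d(Sp1,Sp2) = 0.422, d(Sp1,Sp3) = 0.316, d(Sp2,Sp3) = 0.316

Sp1–Sp2: 10/31 sites differ → p ≈ 0.322581, d = −0.75 ln(1 − 0.430108) = 0.421731 ≈ 0.422.
Sp1–Sp3: 8/31 sites differ → p ≈ 0.258065, d = −0.75 ln(1 − 0.344087) = 0.316295 ≈ 0.316.
Sp2–Sp3: 8/31 sites differ → p ≈ 0.258065, d = −0.75 ln(1 − 0.344087) = 0.316295 ≈ 0.316.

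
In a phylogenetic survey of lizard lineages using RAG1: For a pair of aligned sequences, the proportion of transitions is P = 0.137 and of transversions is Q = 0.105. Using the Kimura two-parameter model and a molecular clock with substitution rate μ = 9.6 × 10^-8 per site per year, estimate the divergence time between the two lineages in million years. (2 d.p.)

Under the Kimura two-parameter model, d = −½ ln(1 − 2P − Q) − ¼ ln(1 − 2Q).
1 − 2P − Q = 0.621, giving −½ ln(0.621) = 0.238212.
1 − 2Q = 0.79, giving −¼ ln(0.79) = 0.058931.
d = 0.238212 + 0.058931 = 0.297143.
Under a molecular clock d = 2μt, so t = d/(2μ) = 0.297143 / (2 × 9.6 × 10^-8) = 1.55 million years.

1.55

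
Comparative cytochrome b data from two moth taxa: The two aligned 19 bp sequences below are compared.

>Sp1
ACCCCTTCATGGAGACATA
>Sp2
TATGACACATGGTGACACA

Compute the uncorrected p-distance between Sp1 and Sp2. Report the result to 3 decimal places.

The sequences differ at 9 of 19 positions (sites 1, 2, 3, 4, 5, 6, 7, 13, 18).
p = 9/19 = 0.473684… ≈ 0.474 (to 3 d.p.).

0.474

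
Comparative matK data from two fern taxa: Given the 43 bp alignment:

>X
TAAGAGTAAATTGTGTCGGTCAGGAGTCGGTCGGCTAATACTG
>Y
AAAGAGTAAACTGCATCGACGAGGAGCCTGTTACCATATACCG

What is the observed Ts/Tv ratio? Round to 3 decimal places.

Transitions are A↔G and C↔T; transversions are all other mismatches.
Transitions: 9. Transversions: 6.
R = 9/6 = 1.500.

1.500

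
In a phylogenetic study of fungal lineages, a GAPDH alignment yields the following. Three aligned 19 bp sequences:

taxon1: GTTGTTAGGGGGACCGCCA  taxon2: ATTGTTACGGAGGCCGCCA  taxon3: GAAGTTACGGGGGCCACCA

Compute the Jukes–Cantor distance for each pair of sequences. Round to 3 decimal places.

taxon1–taxon2: 4/19 sites differ → p ≈ 0.210526, d = −0.75 ln(1 − 0.280701) = 0.247109 ≈ 0.247.
taxon1–taxon3: 5/19 sites differ → p ≈ 0.263158, d = −0.75 ln(1 − 0.350877) = 0.324100 ≈ 0.324.
taxon2–taxon3: 5/19 sites differ → p ≈ 0.263158, d = −0.75 ln(1 − 0.350877) = 0.324100 ≈ 0.324.

d(taxon1,taxon2) = 0.247, d(taxon1,taxon3) = 0.324, d(taxon2,taxon3) = 0.324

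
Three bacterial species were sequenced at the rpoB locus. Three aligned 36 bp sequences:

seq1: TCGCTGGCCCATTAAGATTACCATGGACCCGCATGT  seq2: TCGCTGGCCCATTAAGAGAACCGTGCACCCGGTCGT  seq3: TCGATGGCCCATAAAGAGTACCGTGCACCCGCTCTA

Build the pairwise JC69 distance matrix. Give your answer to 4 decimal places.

d(seq1,seq2) = 0.2251, d(seq1,seq3) = 0.3041, d(seq2,seq3) = 0.1885

seq1–seq2: 7/36 sites differ → p ≈ 0.194444, d = −0.75 ln(1 − 0.259259) = 0.225078 ≈ 0.2251.
seq1–seq3: 9/36 sites differ → p = 0.25, d = −0.75 ln(1 − 0.333333) = 0.304098 ≈ 0.3041.
seq2–seq3: 6/36 sites differ → p ≈ 0.166667, d = −0.75 ln(1 − 0.222223) = 0.188487 ≈ 0.1885.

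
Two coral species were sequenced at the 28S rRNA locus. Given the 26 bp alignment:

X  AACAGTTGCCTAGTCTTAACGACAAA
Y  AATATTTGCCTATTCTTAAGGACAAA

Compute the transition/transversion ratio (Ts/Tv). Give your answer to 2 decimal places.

0.33

Transitions are A↔G and C↔T; transversions are all other mismatches.
Transitions: 1. Transversions: 3.
R = 1/3 = 0.333333… ≈ 0.33 (to 2 d.p.).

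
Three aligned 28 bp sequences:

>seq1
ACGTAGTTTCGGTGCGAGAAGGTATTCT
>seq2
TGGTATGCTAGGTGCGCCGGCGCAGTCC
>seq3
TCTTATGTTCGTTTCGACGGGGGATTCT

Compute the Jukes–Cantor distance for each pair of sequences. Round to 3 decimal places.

d(seq1,seq2) = 0.824, d(seq1,seq3) = 0.485, d(seq2,seq3) = 0.556

seq1–seq2: 14/28 sites differ → p = 0.5, d = −0.75 ln(1 − 0.666667) = 0.823960 ≈ 0.824.
seq1–seq3: 10/28 sites differ → p ≈ 0.357143, d = −0.75 ln(1 − 0.476191) = 0.484971 ≈ 0.485.
seq2–seq3: 11/28 sites differ → p ≈ 0.392857, d = −0.75 ln(1 − 0.523809) = 0.556452 ≈ 0.556.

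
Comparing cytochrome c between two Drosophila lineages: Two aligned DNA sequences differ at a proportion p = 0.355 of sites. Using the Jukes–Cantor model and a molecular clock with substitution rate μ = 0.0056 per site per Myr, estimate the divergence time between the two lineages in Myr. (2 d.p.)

42.94

d = −(3/4) ln(1 − 4p/3) = −0.75 ln(1 − 0.473333) = −0.75 ln(0.526667)
  = −0.75 × (-0.641187) = 0.480890 substitutions/site.
Under a molecular clock d = 2μt, so t = d/(2μ) = 0.480890 / (2 × 0.0056) = 42.94 Myr.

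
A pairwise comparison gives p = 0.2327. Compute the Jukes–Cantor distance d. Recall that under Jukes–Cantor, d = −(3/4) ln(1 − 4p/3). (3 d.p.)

d = −(3/4) ln(1 − 4p/3) = −0.75 ln(1 − 0.310267) = −0.75 ln(0.689733)
  = −0.75 × (-0.371451) = 0.278588 substitutions/site.

0.279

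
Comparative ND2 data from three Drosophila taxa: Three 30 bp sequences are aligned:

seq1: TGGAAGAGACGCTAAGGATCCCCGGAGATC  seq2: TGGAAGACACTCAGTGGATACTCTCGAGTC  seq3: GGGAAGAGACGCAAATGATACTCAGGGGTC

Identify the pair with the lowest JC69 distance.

seq1–seq2: 12/30 differ, p = 0.400, d = 0.572.
seq1–seq3: 8/30 differ, p = 0.267, d = 0.330.
seq2–seq3: 9/30 differ, p = 0.300, d = 0.383.
The smallest distance is between seq1 and seq3.

seq1 and seq3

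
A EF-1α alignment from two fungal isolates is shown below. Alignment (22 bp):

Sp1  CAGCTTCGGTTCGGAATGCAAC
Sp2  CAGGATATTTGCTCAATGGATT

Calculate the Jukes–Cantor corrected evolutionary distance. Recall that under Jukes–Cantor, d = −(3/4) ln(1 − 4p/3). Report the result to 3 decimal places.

The sequences differ at 11 of 22 sites, so p = 11/22 = 0.5.
d = −(3/4) ln(1 − 4p/3) = −0.75 ln(1 − 0.666667) = −0.75 ln(0.333333)
  = −0.75 × (-1.098613) = 0.823960 substitutions/site.

0.824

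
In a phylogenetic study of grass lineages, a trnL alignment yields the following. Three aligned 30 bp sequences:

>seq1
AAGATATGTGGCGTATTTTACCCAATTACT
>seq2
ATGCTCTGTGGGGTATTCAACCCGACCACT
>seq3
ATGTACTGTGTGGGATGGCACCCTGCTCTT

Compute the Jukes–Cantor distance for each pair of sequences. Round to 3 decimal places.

seq1–seq2: 9/30 sites differ → p = 0.3, d = −0.75 ln(1 − 0.4) = 0.383119 ≈ 0.383.
seq1–seq3: 15/30 sites differ → p = 0.5, d = −0.75 ln(1 − 0.666667) = 0.823960 ≈ 0.824.
seq2–seq3: 12/30 sites differ → p = 0.4, d = −0.75 ln(1 − 0.533333) = 0.571605 ≈ 0.572.

d(seq1,seq2) = 0.383, d(seq1,seq3) = 0.824, d(seq2,seq3) = 0.572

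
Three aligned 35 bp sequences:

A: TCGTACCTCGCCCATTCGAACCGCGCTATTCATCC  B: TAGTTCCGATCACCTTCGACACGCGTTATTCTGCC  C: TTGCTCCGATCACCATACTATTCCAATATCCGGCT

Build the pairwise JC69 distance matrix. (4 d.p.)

A–B: 12/35 sites differ → p ≈ 0.342857, d = −0.75 ln(1 − 0.457143) = 0.458182 ≈ 0.4582.
A–C: 21/35 sites differ → p = 0.6, d = −0.75 ln(1 − 0.8) = 1.207078 ≈ 1.2071.
B–C: 15/35 sites differ → p ≈ 0.428571, d = −0.75 ln(1 − 0.571428) = 0.635472 ≈ 0.6355.

d(A,B) = 0.4582, d(A,C) = 1.2071, d(B,C) = 0.6355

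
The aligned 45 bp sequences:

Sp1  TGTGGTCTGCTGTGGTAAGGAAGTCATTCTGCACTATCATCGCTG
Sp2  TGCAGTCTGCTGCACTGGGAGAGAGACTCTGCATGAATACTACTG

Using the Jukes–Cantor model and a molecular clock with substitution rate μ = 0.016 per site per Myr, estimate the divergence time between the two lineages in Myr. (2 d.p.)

19.40

The sequences differ at 19 of 45 sites, so p = 19/45 ≈ 0.422222.
d = −(3/4) ln(1 − 4p/3) = −0.75 ln(1 − 0.562963) = −0.75 ln(0.437037)
  = −0.75 × (-0.827737) = 0.620803 substitutions/site.
Under a molecular clock d = 2μt, so t = d/(2μ) = 0.620803 / (2 × 0.016) = 19.40 Myr.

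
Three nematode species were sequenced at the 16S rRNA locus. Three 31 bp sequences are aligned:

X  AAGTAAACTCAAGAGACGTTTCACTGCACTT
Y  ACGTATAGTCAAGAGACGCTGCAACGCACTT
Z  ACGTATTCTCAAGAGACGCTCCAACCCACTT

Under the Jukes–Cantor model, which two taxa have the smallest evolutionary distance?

X–Y: 7/31 differ, p = 0.226, d = 0.269.
X–Z: 8/31 differ, p = 0.258, d = 0.316.
Y–Z: 4/31 differ, p = 0.129, d = 0.142.
The smallest distance is between Y and Z.

Y and Z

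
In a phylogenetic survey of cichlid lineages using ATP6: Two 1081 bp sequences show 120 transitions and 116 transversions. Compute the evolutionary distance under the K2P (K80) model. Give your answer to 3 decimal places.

0.260

P = 120/1081 ≈ 0.111008 and Q = 116/1081 ≈ 0.107308.
Under the Kimura two-parameter model, d = −½ ln(1 − 2P − Q) − ¼ ln(1 − 2Q).
1 − 2P − Q = 0.670676, giving −½ ln(0.670676) = 0.199735.
1 − 2Q = 0.785384, giving −¼ ln(0.785384) = 0.060396.
d = 0.199735 + 0.060396 = 0.260131.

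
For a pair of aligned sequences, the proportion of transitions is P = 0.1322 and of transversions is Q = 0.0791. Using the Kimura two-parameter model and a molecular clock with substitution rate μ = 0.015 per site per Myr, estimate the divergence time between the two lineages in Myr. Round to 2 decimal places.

Under the Kimura two-parameter model, d = −½ ln(1 − 2P − Q) − ¼ ln(1 − 2Q).
1 − 2P − Q = 0.6565, giving −½ ln(0.6565) = 0.210416.
1 − 2Q = 0.8418, giving −¼ ln(0.8418) = 0.043053.
d = 0.210416 + 0.043053 = 0.253469.
Under a molecular clock d = 2μt, so t = d/(2μ) = 0.253469 / (2 × 0.015) = 8.45 Myr.

8.45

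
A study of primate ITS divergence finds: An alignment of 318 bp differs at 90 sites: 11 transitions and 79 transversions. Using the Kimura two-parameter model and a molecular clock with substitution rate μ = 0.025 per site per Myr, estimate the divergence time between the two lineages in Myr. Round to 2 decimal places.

P = 11/318 ≈ 0.034591 and Q = 79/318 ≈ 0.248428.
Under the Kimura two-parameter model, d = −½ ln(1 − 2P − Q) − ¼ ln(1 − 2Q).
1 − 2P − Q = 0.68239, giving −½ ln(0.68239) = 0.191077.
1 − 2Q = 0.503144, giving −¼ ln(0.503144) = 0.171720.
d = 0.191077 + 0.171720 = 0.362797.
Under a molecular clock d = 2μt, so t = d/(2μ) = 0.362797 / (2 × 0.025) = 7.26 Myr.

7.26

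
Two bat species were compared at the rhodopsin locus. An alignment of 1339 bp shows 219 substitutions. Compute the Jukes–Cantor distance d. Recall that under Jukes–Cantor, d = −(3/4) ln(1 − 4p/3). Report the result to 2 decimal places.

0.18

p = 219/1339 ≈ 0.163555.
d = −(3/4) ln(1 − 4p/3) = −0.75 ln(1 − 0.218073) = −0.75 ln(0.781927)
  = −0.75 × (-0.245994) = 0.184496 substitutions/site.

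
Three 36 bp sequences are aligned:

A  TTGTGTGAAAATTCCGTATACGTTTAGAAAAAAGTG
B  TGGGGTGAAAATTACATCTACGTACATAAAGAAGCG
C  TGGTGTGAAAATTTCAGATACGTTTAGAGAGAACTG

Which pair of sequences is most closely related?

A and C

A–B: 10/36 differ, p = 0.278, d = 0.347.
A–C: 7/36 differ, p = 0.194, d = 0.225.
B–C: 10/36 differ, p = 0.278, d = 0.347.
The smallest distance is between A and C.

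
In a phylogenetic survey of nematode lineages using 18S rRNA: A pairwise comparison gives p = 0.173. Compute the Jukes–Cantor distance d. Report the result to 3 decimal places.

d = −(3/4) ln(1 − 4p/3) = −0.75 ln(1 − 0.230667) = −0.75 ln(0.769333)
  = −0.75 × (-0.262231) = 0.196673 substitutions/site.

0.197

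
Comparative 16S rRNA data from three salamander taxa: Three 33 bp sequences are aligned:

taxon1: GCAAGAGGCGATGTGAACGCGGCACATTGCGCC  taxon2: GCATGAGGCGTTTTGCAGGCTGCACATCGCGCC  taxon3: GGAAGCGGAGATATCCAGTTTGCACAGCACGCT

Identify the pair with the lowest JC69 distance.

taxon1 and taxon2

taxon1–taxon2: 7/33 differ, p = 0.212, d = 0.249.
taxon1–taxon3: 14/33 differ, p = 0.424, d = 0.625.
taxon2–taxon3: 12/33 differ, p = 0.364, d = 0.497.
The smallest distance is between taxon1 and taxon2.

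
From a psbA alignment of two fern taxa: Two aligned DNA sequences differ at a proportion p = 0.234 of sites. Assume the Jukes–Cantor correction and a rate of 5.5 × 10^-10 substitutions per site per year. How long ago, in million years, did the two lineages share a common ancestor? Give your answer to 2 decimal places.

d = −(3/4) ln(1 − 4p/3) = −0.75 ln(1 − 0.312) = −0.75 ln(0.688)
  = −0.75 × (-0.373966) = 0.280475 substitutions/site.
Under a molecular clock d = 2μt, so t = d/(2μ) = 0.280475 / (2 × 5.5 × 10^-10) = 254.98 million years.

254.98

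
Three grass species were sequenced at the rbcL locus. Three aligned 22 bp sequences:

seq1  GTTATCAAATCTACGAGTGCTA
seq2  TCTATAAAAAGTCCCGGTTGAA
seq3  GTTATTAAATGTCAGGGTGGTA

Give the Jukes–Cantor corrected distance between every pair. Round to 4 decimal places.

d(seq1,seq2) = 0.8240, d(seq1,seq3) = 0.3390, d(seq2,seq3) = 0.4975

seq1–seq2: 11/22 sites differ → p = 0.5, d = −0.75 ln(1 − 0.666667) = 0.823960 ≈ 0.8240.
seq1–seq3: 6/22 sites differ → p ≈ 0.272727, d = −0.75 ln(1 − 0.363636) = 0.338988 ≈ 0.3390.
seq2–seq3: 8/22 sites differ → p ≈ 0.363636, d = −0.75 ln(1 − 0.484848) = 0.497470 ≈ 0.4975.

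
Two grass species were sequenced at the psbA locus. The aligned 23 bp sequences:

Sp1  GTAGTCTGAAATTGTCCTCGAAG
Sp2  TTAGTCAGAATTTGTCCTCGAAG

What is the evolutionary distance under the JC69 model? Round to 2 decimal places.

0.14

The sequences differ at 3 of 23 sites (1, 7, 11), so p = 3/23 ≈ 0.130435.
d = −(3/4) ln(1 − 4p/3) = −0.75 ln(1 − 0.173913) = −0.75 ln(0.826087)
  = −0.75 × (-0.191055) = 0.143291 substitutions/site.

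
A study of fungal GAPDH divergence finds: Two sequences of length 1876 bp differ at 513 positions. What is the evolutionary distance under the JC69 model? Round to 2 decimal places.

0.34

p = 513/1876 ≈ 0.273454.
d = −(3/4) ln(1 − 4p/3) = −0.75 ln(1 − 0.364605) = −0.75 ln(0.635395)
  = −0.75 × (-0.453508) = 0.340131 substitutions/site.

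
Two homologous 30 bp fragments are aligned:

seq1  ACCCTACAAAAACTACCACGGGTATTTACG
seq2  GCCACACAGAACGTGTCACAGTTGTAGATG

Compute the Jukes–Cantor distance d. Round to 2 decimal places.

0.73

The sequences differ at 14 of 30 sites, so p = 14/30 ≈ 0.466667.
d = −(3/4) ln(1 − 4p/3) = −0.75 ln(1 − 0.622223) = −0.75 ln(0.377777)
  = −0.75 × (-0.973451) = 0.730088 substitutions/site.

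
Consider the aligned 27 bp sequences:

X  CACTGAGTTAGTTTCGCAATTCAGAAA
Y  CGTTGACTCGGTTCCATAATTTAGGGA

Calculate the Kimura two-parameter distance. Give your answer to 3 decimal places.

0.771

Of 27 sites, 10 differences are transitions and 1 are transversions, so P = 10/27 ≈ 0.37037 and Q = 1/27 ≈ 0.037037.
Under the Kimura two-parameter model, d = −½ ln(1 − 2P − Q) − ¼ ln(1 − 2Q).
1 − 2P − Q = 0.222223, giving −½ ln(0.222223) = 0.752037.
1 − 2Q = 0.925926, giving −¼ ln(0.925926) = 0.019240.
d = 0.752037 + 0.019240 = 0.771277.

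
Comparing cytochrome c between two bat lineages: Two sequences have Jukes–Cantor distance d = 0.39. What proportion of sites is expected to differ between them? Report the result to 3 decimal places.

0.304

p = (3/4)(1 − e^(−4d/3)) = 0.75 × (1 − e^(-0.52)) = 0.75 × (1 − 0.594521) = 0.304109.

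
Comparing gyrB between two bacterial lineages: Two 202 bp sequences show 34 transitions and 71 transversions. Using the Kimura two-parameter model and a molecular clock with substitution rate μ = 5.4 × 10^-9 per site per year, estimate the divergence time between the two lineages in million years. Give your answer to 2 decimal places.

P = 34/202 ≈ 0.168317 and Q = 71/202 ≈ 0.351485.
Under the Kimura two-parameter model, d = −½ ln(1 − 2P − Q) − ¼ ln(1 − 2Q).
1 − 2P − Q = 0.311881, giving −½ ln(0.311881) = 0.582567.
1 − 2Q = 0.29703, giving −¼ ln(0.29703) = 0.303481.
d = 0.582567 + 0.303481 = 0.886048.
Under a molecular clock d = 2μt, so t = d/(2μ) = 0.886048 / (2 × 5.4 × 10^-9) = 82.04 million years.

82.04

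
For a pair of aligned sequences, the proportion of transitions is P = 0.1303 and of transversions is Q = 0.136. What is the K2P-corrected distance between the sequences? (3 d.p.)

0.332

Under the Kimura two-parameter model, d = −½ ln(1 − 2P − Q) − ¼ ln(1 − 2Q).
1 − 2P − Q = 0.6034, giving −½ ln(0.6034) = 0.252587.
1 − 2Q = 0.728, giving −¼ ln(0.728) = 0.079364.
d = 0.252587 + 0.079364 = 0.331951.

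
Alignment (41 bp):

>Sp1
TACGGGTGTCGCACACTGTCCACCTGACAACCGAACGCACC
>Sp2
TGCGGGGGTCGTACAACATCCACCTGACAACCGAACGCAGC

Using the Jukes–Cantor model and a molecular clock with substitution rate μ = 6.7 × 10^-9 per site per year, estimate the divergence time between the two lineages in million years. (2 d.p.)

The sequences differ at 7 of 41 sites (2, 7, 12, 16, 17, 18, 40), so p = 7/41 ≈ 0.170732.
d = −(3/4) ln(1 − 4p/3) = −0.75 ln(1 − 0.227643) = −0.75 ln(0.772357)
  = −0.75 × (-0.258308) = 0.193731 substitutions/site.
Under a molecular clock d = 2μt, so t = d/(2μ) = 0.193731 / (2 × 6.7 × 10^-9) = 14.46 million years.

14.46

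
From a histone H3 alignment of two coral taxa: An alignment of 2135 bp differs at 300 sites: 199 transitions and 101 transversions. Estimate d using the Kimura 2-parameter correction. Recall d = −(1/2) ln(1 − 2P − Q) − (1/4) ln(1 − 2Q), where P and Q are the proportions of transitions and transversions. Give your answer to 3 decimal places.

P = 199/2135 ≈ 0.093208 and Q = 101/2135 ≈ 0.047307.
Under the Kimura two-parameter model, d = −½ ln(1 − 2P − Q) − ¼ ln(1 − 2Q).
1 − 2P − Q = 0.766277, giving −½ ln(0.766277) = 0.133106.
1 − 2Q = 0.905386, giving −¼ ln(0.905386) = 0.024848.
d = 0.133106 + 0.024848 = 0.157954.

0.158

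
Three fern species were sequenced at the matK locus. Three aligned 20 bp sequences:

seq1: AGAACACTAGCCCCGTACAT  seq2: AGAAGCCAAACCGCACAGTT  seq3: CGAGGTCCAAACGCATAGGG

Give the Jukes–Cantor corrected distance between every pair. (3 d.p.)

seq1–seq2: 9/20 sites differ → p = 0.45, d = −0.75 ln(1 − 0.6) = 0.687218 ≈ 0.687.
seq1–seq3: 12/20 sites differ → p = 0.6, d = −0.75 ln(1 − 0.8) = 1.207078 ≈ 1.207.
seq2–seq3: 8/20 sites differ → p = 0.4, d = −0.75 ln(1 − 0.533333) = 0.571605 ≈ 0.572.

d(seq1,seq2) = 0.687, d(seq1,seq3) = 1.207, d(seq2,seq3) = 0.572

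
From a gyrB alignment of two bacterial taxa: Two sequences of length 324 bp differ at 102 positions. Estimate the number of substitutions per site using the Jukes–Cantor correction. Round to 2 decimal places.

0.41

p = 102/324 ≈ 0.314815.
d = −(3/4) ln(1 − 4p/3) = −0.75 ln(1 − 0.419753) = −0.75 ln(0.580247)
  = −0.75 × (-0.544301) = 0.408226 substitutions/site.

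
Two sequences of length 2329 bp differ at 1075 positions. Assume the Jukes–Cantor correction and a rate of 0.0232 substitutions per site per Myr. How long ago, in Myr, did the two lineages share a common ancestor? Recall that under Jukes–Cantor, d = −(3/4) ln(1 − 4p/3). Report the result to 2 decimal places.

15.45

p = 1075/2329 ≈ 0.461571.
d = −(3/4) ln(1 − 4p/3) = −0.75 ln(1 − 0.615428) = −0.75 ln(0.384572)
  = −0.75 × (-0.955624) = 0.716718 substitutions/site.
Under a molecular clock d = 2μt, so t = d/(2μ) = 0.716718 / (2 × 0.0232) = 15.45 Myr.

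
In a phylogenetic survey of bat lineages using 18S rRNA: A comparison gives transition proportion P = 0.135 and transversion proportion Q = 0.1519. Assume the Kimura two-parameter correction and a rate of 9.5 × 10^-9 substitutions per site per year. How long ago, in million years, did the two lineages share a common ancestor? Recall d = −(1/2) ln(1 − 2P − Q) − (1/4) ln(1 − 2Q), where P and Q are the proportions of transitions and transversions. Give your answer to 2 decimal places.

19.19

Under the Kimura two-parameter model, d = −½ ln(1 − 2P − Q) − ¼ ln(1 − 2Q).
1 − 2P − Q = 0.5781, giving −½ ln(0.5781) = 0.274004.
1 − 2Q = 0.6962, giving −¼ ln(0.6962) = 0.090530.
d = 0.274004 + 0.090530 = 0.364534.
Under a molecular clock d = 2μt, so t = d/(2μ) = 0.364534 / (2 × 9.5 × 10^-9) = 19.19 million years.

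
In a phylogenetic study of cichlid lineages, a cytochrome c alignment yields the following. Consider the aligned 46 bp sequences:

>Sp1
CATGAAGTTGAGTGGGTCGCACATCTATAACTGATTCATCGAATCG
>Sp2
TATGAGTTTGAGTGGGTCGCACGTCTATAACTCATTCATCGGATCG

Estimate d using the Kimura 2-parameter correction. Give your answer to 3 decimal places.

0.145

Of 46 sites, 4 differences are transitions and 2 are transversions, so P = 4/46 ≈ 0.086957 and Q = 2/46 ≈ 0.043478.
Under the Kimura two-parameter model, d = −½ ln(1 − 2P − Q) − ¼ ln(1 − 2Q).
1 − 2P − Q = 0.782608, giving −½ ln(0.782608) = 0.122562.
1 − 2Q = 0.913044, giving −¼ ln(0.913044) = 0.022743.
d = 0.122562 + 0.022743 = 0.145305.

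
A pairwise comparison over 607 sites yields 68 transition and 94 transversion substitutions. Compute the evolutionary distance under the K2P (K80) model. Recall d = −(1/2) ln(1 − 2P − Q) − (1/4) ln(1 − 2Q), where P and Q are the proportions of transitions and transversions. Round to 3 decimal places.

P = 68/607 ≈ 0.112026 and Q = 94/607 ≈ 0.15486.
Under the Kimura two-parameter model, d = −½ ln(1 − 2P − Q) − ¼ ln(1 − 2Q).
1 − 2P − Q = 0.621088, giving −½ ln(0.621088) = 0.238141.
1 − 2Q = 0.69028, giving −¼ ln(0.69028) = 0.092664.
d = 0.238141 + 0.092664 = 0.330805.

0.331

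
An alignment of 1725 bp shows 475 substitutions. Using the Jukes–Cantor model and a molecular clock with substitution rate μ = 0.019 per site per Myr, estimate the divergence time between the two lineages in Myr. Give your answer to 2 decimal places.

p = 475/1725 ≈ 0.275362.
d = −(3/4) ln(1 − 4p/3) = −0.75 ln(1 − 0.367149) = −0.75 ln(0.632851)
  = −0.75 × (-0.457520) = 0.343140 substitutions/site.
Under a molecular clock d = 2μt, so t = d/(2μ) = 0.343140 / (2 × 0.019) = 9.03 Myr.

9.03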